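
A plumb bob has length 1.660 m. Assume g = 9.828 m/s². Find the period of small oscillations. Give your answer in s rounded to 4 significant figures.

2.582 s

T = 2π√(L/g) = 2π√(1.660/9.828) = 2π × 0.41098 = 2.582 s.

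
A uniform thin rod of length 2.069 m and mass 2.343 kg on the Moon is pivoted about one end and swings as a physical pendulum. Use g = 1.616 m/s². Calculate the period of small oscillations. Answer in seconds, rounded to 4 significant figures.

For a physical pendulum T = 2π√(I/(mgd)), with d = 1.0345 m from pivot to centre of mass.
I_cm = mL²/12 = 2.343 × 2.069²/12 = 0.83582 kg·m²; I = I_cm + md² = 0.83582 + 2.343 × 1.0345² = 3.3433 kg·m².
T = 2π√(3.3433/(2.343 × 1.616 × 1.0345)) = 5.805 s.

5.805 s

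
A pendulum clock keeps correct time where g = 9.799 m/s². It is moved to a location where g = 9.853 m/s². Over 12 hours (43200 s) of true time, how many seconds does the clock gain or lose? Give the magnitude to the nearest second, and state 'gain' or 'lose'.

The clock's period scales as T ∝ 1/√g, so T'/T = √(9.799/9.853) = 0.997256.
In 43200 s of true time the clock registers 43200/0.997256 = 43318.9 s, so it gains 119 s.

gain 119 s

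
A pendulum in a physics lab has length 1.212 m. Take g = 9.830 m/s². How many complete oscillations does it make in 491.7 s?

T = 2π√(L/g) = 2π√(1.212/9.830) = 2.2062 s.
Number of complete oscillations = ⌊491.7/2.2062⌋ = ⌊222.87⌋ = 222.

222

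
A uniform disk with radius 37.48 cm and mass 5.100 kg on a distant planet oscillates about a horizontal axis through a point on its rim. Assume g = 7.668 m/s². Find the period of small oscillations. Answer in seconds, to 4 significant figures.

1.701 s

I_cm = ½mr² = 0.35821 kg·m². The pivot is at distance d = 0.3748 m from the centre of mass.
By the parallel-axis theorem, I = I_cm + md² = 0.35821 + 0.71642 = 1.0746 kg·m².
T = 2π√(I/(mgd)) = 2π√(1.0746/(5.100 × 7.668 × 0.3748)) = 1.701 s.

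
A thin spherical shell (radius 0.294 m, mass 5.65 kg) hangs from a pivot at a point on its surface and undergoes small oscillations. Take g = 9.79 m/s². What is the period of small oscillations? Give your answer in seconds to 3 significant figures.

1.41 s

I_cm = (2/3)mr² = 0.3256 kg·m². The pivot is at distance d = 0.294 m from the centre of mass.
By the parallel-axis theorem, I = I_cm + md² = 0.3256 + 0.4884 = 0.8139 kg·m².
T = 2π√(I/(mgd)) = 2π√(0.8139/(5.65 × 9.79 × 0.294)) = 1.41 s.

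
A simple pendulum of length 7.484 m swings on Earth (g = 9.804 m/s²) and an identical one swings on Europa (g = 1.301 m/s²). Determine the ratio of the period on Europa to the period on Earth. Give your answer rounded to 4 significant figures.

2.745

T ∝ 1/√g, so T₂/T₁ = √(g₁/g₂) = √(9.804/1.301) = 2.745.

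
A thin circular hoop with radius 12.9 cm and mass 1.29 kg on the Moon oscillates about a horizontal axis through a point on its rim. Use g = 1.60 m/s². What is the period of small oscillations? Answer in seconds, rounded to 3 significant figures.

2.52 s

I_cm = mr² = 0.02147 kg·m². The pivot is at distance d = 0.129 m from the centre of mass.
By the parallel-axis theorem, I = I_cm + md² = 0.02147 + 0.02147 = 0.04293 kg·m².
T = 2π√(I/(mgd)) = 2π√(0.04293/(1.29 × 1.60 × 0.129)) = 2.52 s.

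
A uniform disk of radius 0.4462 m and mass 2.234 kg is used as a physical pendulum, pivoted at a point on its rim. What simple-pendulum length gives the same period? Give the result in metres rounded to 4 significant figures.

The equivalent simple-pendulum length is L_eq = I/(md), where I is about the pivot and d = 0.44620 m.
I_cm = ½mR² = 0.22239 kg·m², so I = I_cm + md² = 0.22239 + 0.44478 = 0.66717 kg·m².
L_eq = 0.66717/(2.234 × 0.44620) = 0.6693 m.

0.6693 m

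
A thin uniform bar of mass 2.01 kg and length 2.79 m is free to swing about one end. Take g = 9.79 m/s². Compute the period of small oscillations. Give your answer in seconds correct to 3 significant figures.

For a physical pendulum T = 2π√(I/(mgd)), with d = 1.395 m from pivot to centre of mass.
I_cm = mL²/12 = 2.01 × 2.79²/12 = 1.304 kg·m²; I = I_cm + md² = 1.304 + 2.01 × 1.395² = 5.215 kg·m².
T = 2π√(5.215/(2.01 × 9.79 × 1.395)) = 2.74 s.

2.74 s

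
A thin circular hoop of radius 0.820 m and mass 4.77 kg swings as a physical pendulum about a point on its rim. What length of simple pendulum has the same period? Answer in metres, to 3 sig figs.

1.64 m

The equivalent simple-pendulum length is L_eq = I/(md), where I is about the pivot and d = 0.8200 m.
I_cm = mR² = 3.207 kg·m², so I = I_cm + md² = 3.207 + 3.207 = 6.415 kg·m².
L_eq = 6.415/(4.77 × 0.8200) = 1.64 m.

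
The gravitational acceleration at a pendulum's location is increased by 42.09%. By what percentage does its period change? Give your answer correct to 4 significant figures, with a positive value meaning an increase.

-16.11%

T ∝ 1/√g, so T'/T = 1/√(1.4209) = 0.83892.
Percentage change in T = (0.83892 − 1) × 100% = -16.11%.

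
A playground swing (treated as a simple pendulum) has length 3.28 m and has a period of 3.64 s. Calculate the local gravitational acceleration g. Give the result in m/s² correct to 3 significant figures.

9.77 m/s²

From T = 2π√(L/g), g = 4π²L/T² = 4π² × 3.28/3.640² = 9.77 m/s².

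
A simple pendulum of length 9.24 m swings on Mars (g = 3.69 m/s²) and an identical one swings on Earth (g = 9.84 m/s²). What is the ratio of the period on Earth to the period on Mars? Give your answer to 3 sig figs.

0.612

T ∝ 1/√g, so T₂/T₁ = √(g₁/g₂) = √(3.69/9.84) = 0.612.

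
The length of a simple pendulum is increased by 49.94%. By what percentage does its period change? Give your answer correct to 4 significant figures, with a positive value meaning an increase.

22.45%

T ∝ √L, so T'/T = √(1.4994) = 1.2245.
Percentage change in T = (1.2245 − 1) × 100% = 22.45%.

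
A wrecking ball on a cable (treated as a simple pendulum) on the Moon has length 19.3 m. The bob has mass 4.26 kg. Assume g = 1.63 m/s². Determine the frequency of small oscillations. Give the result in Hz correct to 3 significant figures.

0.0463 Hz

T = 2π√(L/g) = 2π√(19.3/1.63) = 21.62 s, so f = 1/T = 0.0463 Hz.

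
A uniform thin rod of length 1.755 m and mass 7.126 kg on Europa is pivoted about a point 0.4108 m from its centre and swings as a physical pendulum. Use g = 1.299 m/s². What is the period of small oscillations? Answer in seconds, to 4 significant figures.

5.610 s

For a physical pendulum T = 2π√(I/(mgd)), with d = 0.41080 m from pivot to centre of mass.
I_cm = mL²/12 = 7.126 × 1.755²/12 = 1.8290 kg·m²; I = I_cm + md² = 1.8290 + 7.126 × 0.41080² = 3.0316 kg·m².
T = 2π√(3.0316/(7.126 × 1.299 × 0.41080)) = 5.610 s.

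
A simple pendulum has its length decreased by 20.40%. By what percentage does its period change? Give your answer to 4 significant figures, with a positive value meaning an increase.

T ∝ √L, so T'/T = √(0.79600) = 0.89219.
Percentage change in T = (0.89219 − 1) × 100% = -10.78%.

-10.78%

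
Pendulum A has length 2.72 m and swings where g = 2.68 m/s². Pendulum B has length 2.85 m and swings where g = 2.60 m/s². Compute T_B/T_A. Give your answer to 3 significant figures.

T = 2π√(L/g), so T_B/T_A = √((L_B/g_B)/(L_A/g_A)) = √((2.85/2.60)/(2.72/2.68)) = 1.04.

1.04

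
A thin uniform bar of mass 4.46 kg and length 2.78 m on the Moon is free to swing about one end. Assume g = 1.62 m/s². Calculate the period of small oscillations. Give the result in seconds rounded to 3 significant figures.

6.72 s

For a physical pendulum T = 2π√(I/(mgd)), with d = 1.390 m from pivot to centre of mass.
I_cm = mL²/12 = 4.46 × 2.78²/12 = 2.872 kg·m²; I = I_cm + md² = 2.872 + 4.46 × 1.390² = 11.49 kg·m².
T = 2π√(11.49/(4.46 × 1.62 × 1.390)) = 6.72 s.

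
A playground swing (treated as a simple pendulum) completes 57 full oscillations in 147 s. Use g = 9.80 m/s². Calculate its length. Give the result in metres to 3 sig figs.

T = 147/57 = 2.579 s.
From T = 2π√(L/g), L = gT²/(4π²) = 9.80 × 2.579²/(4π²) = 1.65 m.

1.65 m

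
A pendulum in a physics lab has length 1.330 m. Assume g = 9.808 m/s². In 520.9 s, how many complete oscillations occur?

T = 2π√(L/g) = 2π√(1.330/9.808) = 2.3137 s.
Number of complete oscillations = ⌊520.9/2.3137⌋ = ⌊225.13⌋ = 225.

225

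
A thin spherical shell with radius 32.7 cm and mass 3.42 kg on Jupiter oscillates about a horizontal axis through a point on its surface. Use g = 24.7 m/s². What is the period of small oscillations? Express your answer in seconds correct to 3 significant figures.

I_cm = (2/3)mr² = 0.2438 kg·m². The pivot is at distance d = 0.327 m from the centre of mass.
By the parallel-axis theorem, I = I_cm + md² = 0.2438 + 0.3657 = 0.6095 kg·m².
T = 2π√(I/(mgd)) = 2π√(0.6095/(3.42 × 24.7 × 0.327)) = 0.933 s.

0.933 s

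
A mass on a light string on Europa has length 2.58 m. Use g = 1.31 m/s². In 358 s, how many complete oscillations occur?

T = 2π√(L/g) = 2π√(2.58/1.31) = 8.818 s.
Number of complete oscillations = ⌊358/8.818⌋ = ⌊40.60⌋ = 40.

40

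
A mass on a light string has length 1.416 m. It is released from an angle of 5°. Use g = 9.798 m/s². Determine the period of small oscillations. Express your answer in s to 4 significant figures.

2.389 s

T = 2π√(L/g) = 2π√(1.416/9.798) = 2π × 0.38016 = 2.389 s.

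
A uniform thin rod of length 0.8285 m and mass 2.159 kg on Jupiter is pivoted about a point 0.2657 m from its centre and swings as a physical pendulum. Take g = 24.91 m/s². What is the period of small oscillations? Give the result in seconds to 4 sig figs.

0.8731 s

For a physical pendulum T = 2π√(I/(mgd)), with d = 0.26570 m from pivot to centre of mass.
I_cm = mL²/12 = 2.159 × 0.8285²/12 = 0.12350 kg·m²; I = I_cm + md² = 0.12350 + 2.159 × 0.26570² = 0.27591 kg·m².
T = 2π√(0.27591/(2.159 × 24.91 × 0.26570)) = 0.8731 s.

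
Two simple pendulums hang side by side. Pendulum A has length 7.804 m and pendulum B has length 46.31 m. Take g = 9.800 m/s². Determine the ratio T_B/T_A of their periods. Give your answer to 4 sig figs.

T ∝ √L, so T_B/T_A = √(L_B/L_A) = √(46.31/7.804) = 2.436.

2.436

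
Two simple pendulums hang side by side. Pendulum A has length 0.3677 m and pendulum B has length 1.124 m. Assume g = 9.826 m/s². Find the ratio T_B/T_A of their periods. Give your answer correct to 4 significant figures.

T ∝ √L, so T_B/T_A = √(L_B/L_A) = √(1.124/0.3677) = 1.748.

1.748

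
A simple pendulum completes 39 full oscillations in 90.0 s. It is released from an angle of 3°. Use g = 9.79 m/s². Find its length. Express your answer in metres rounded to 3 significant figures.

T = 90.0/39 = 2.308 s.
From T = 2π√(L/g), L = gT²/(4π²) = 9.79 × 2.308²/(4π²) = 1.32 m.

1.32 m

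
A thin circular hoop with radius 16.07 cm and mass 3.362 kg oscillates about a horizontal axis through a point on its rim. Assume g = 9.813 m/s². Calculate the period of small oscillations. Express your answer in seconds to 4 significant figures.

I_cm = mr² = 0.086822 kg·m². The pivot is at distance d = 0.1607 m from the centre of mass.
By the parallel-axis theorem, I = I_cm + md² = 0.086822 + 0.086822 = 0.17364 kg·m².
T = 2π√(I/(mgd)) = 2π√(0.17364/(3.362 × 9.813 × 0.1607)) = 1.137 s.

1.137 s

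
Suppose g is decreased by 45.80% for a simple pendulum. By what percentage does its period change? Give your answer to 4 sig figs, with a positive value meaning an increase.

35.83%

T ∝ 1/√g, so T'/T = 1/√(0.54200) = 1.3583.
Percentage change in T = (1.3583 − 1) × 100% = 35.83%.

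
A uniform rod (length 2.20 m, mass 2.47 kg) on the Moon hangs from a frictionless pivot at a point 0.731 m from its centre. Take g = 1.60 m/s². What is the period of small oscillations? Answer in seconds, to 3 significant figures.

For a physical pendulum T = 2π√(I/(mgd)), with d = 0.7310 m from pivot to centre of mass.
I_cm = mL²/12 = 2.47 × 2.20²/12 = 0.9962 kg·m²; I = I_cm + md² = 0.9962 + 2.47 × 0.7310² = 2.316 kg·m².
T = 2π√(2.316/(2.47 × 1.60 × 0.7310)) = 5.63 s.

5.63 s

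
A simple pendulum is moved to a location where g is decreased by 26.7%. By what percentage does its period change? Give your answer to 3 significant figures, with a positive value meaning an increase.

T ∝ 1/√g, so T'/T = 1/√(0.7330) = 1.168.
Percentage change in T = (1.168 − 1) × 100% = 16.8%.

16.8%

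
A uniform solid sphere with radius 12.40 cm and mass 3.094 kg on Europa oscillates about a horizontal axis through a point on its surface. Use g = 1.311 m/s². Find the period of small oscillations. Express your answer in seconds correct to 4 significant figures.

2.286 s

I_cm = (2/5)mr² = 0.019029 kg·m². The pivot is at distance d = 0.1240 m from the centre of mass.
By the parallel-axis theorem, I = I_cm + md² = 0.019029 + 0.047573 = 0.066603 kg·m².
T = 2π√(I/(mgd)) = 2π√(0.066603/(3.094 × 1.311 × 0.1240)) = 2.286 s.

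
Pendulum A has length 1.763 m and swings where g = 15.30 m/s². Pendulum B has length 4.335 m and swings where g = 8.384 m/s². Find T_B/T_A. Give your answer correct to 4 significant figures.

T = 2π√(L/g), so T_B/T_A = √((L_B/g_B)/(L_A/g_A)) = √((4.335/8.384)/(1.763/15.30)) = 2.118.

2.118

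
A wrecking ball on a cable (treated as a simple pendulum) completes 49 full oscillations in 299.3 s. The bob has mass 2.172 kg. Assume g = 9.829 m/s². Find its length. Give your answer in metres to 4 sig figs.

T = 299.3/49 = 6.1082 s.
From T = 2π√(L/g), L = gT²/(4π²) = 9.829 × 6.1082²/(4π²) = 9.289 m.

9.289 m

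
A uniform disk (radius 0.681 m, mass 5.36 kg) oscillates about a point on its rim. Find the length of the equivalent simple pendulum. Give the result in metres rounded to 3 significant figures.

The equivalent simple-pendulum length is L_eq = I/(md), where I is about the pivot and d = 0.6810 m.
I_cm = ½mR² = 1.243 kg·m², so I = I_cm + md² = 1.243 + 2.486 = 3.729 kg·m².
L_eq = 3.729/(5.36 × 0.6810) = 1.02 m.

1.02 m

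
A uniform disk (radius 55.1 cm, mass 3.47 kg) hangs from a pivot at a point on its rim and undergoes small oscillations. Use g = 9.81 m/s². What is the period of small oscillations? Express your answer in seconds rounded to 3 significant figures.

I_cm = ½mr² = 0.5267 kg·m². The pivot is at distance d = 0.551 m from the centre of mass.
By the parallel-axis theorem, I = I_cm + md² = 0.5267 + 1.053 = 1.580 kg·m².
T = 2π√(I/(mgd)) = 2π√(1.580/(3.47 × 9.81 × 0.551)) = 1.82 s.

1.82 s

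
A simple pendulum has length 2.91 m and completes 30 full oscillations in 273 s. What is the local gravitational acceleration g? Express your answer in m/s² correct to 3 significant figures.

1.39 m/s²

T = 273/30 = 9.100 s.
From T = 2π√(L/g), g = 4π²L/T² = 4π² × 2.91/9.100² = 1.39 m/s².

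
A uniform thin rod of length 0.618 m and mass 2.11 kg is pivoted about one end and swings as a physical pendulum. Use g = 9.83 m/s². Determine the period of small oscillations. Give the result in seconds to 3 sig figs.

1.29 s

For a physical pendulum T = 2π√(I/(mgd)), with d = 0.3090 m from pivot to centre of mass.
I_cm = mL²/12 = 2.11 × 0.618²/12 = 0.06715 kg·m²; I = I_cm + md² = 0.06715 + 2.11 × 0.3090² = 0.2686 kg·m².
T = 2π√(0.2686/(2.11 × 9.83 × 0.3090)) = 1.29 s.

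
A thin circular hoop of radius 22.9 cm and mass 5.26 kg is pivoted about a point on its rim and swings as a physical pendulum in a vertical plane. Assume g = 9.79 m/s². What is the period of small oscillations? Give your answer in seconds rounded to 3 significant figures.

I_cm = mr² = 0.2758 kg·m². The pivot is at distance d = 0.229 m from the centre of mass.
By the parallel-axis theorem, I = I_cm + md² = 0.2758 + 0.2758 = 0.5517 kg·m².
T = 2π√(I/(mgd)) = 2π√(0.5517/(5.26 × 9.79 × 0.229)) = 1.36 s.

1.36 s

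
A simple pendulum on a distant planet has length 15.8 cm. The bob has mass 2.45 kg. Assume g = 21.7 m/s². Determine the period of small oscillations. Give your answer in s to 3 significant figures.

0.536 s

T = 2π√(L/g) = 2π√(0.158/21.7) = 2π × 0.08533 = 0.536 s.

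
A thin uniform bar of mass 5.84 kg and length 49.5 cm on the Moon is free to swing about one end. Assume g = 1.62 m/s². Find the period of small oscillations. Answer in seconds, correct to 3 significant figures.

For a physical pendulum T = 2π√(I/(mgd)), with d = 0.2475 m from pivot to centre of mass.
I_cm = mL²/12 = 5.84 × 0.495²/12 = 0.1192 kg·m²; I = I_cm + md² = 0.1192 + 5.84 × 0.2475² = 0.4770 kg·m².
T = 2π√(0.4770/(5.84 × 1.62 × 0.2475)) = 2.84 s.

2.84 s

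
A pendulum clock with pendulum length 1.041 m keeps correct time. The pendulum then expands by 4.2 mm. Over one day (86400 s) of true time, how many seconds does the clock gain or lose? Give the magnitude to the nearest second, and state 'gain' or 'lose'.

lose 174 s

T ∝ √L, so T'/T = √(1.04520/1.041) = 1.00202.
In 86400 s of true time the clock registers 86400/1.00202 = 86226.2 s, so it loses 174 s.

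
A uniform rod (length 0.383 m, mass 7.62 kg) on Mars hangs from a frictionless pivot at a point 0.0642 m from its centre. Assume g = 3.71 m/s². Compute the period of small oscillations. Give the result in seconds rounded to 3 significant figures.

1.65 s

For a physical pendulum T = 2π√(I/(mgd)), with d = 0.06420 m from pivot to centre of mass.
I_cm = mL²/12 = 7.62 × 0.383²/12 = 0.09315 kg·m²; I = I_cm + md² = 0.09315 + 7.62 × 0.06420² = 0.1246 kg·m².
T = 2π√(0.1246/(7.62 × 3.71 × 0.06420)) = 1.65 s.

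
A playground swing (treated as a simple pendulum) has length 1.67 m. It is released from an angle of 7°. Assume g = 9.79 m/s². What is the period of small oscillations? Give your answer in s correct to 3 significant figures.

2.60 s

T = 2π√(L/g) = 2π√(1.67/9.79) = 2π × 0.4130 = 2.60 s.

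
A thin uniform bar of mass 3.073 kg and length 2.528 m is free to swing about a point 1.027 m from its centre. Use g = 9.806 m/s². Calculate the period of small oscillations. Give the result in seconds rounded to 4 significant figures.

For a physical pendulum T = 2π√(I/(mgd)), with d = 1.0270 m from pivot to centre of mass.
I_cm = mL²/12 = 3.073 × 2.528²/12 = 1.6366 kg·m²; I = I_cm + md² = 1.6366 + 3.073 × 1.0270² = 4.8778 kg·m².
T = 2π√(4.8778/(3.073 × 9.806 × 1.0270)) = 2.494 s.

2.494 s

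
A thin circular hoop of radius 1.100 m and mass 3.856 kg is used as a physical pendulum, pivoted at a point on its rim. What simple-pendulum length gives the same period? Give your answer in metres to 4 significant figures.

2.200 m

The equivalent simple-pendulum length is L_eq = I/(md), where I is about the pivot and d = 1.1000 m.
I_cm = mR² = 4.6658 kg·m², so I = I_cm + md² = 4.6658 + 4.6658 = 9.3315 kg·m².
L_eq = 9.3315/(3.856 × 1.1000) = 2.200 m.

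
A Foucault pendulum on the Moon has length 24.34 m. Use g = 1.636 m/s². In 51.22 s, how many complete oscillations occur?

2

T = 2π√(L/g) = 2π√(24.34/1.636) = 24.235 s.
Number of complete oscillations = ⌊51.22/24.235⌋ = ⌊2.1134⌋ = 2.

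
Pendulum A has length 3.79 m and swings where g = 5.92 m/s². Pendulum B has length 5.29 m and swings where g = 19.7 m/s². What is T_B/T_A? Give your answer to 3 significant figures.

0.648

T = 2π√(L/g), so T_B/T_A = √((L_B/g_B)/(L_A/g_A)) = √((5.29/19.7)/(3.79/5.92)) = 0.648.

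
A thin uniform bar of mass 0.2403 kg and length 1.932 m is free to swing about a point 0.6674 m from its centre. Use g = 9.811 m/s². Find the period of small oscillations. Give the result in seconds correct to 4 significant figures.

For a physical pendulum T = 2π√(I/(mgd)), with d = 0.66740 m from pivot to centre of mass.
I_cm = mL²/12 = 0.2403 × 1.932²/12 = 0.074746 kg·m²; I = I_cm + md² = 0.074746 + 0.2403 × 0.66740² = 0.18178 kg·m².
T = 2π√(0.18178/(0.2403 × 9.811 × 0.66740)) = 2.136 s.

2.136 s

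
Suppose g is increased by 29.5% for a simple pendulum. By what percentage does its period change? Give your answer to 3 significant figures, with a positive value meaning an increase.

-12.1%

T ∝ 1/√g, so T'/T = 1/√(1.295) = 0.8787.
Percentage change in T = (0.8787 − 1) × 100% = -12.1%.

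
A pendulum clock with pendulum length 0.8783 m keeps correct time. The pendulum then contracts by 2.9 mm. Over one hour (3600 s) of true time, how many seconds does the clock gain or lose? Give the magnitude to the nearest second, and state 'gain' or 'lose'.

gain 6 s

T ∝ √L, so T'/T = √(0.87540/0.8783) = 0.998348.
In 3600 s of true time the clock registers 3600/0.998348 = 3606.0 s, so it gains 6 s.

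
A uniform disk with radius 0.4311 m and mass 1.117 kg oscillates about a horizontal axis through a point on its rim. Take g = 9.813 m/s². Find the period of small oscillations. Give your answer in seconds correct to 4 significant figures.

I_cm = ½mr² = 0.10380 kg·m². The pivot is at distance d = 0.4311 m from the centre of mass.
By the parallel-axis theorem, I = I_cm + md² = 0.10380 + 0.20759 = 0.31139 kg·m².
T = 2π√(I/(mgd)) = 2π√(0.31139/(1.117 × 9.813 × 0.4311)) = 1.613 s.

1.613 s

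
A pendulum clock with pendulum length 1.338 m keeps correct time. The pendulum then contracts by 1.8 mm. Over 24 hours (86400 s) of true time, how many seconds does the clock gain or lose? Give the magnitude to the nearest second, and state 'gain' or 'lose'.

T ∝ √L, so T'/T = √(1.33620/1.338) = 0.999327.
In 86400 s of true time the clock registers 86400/0.999327 = 86458.2 s, so it gains 58 s.

gain 58 s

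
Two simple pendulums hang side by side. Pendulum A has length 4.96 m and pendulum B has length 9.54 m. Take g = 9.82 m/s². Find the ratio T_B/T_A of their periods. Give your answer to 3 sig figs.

T ∝ √L, so T_B/T_A = √(L_B/L_A) = √(9.54/4.96) = 1.39.

1.39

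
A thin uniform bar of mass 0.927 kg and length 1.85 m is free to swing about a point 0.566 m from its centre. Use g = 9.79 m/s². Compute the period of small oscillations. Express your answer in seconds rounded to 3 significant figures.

For a physical pendulum T = 2π√(I/(mgd)), with d = 0.5660 m from pivot to centre of mass.
I_cm = mL²/12 = 0.927 × 1.85²/12 = 0.2644 kg·m²; I = I_cm + md² = 0.2644 + 0.927 × 0.5660² = 0.5614 kg·m².
T = 2π√(0.5614/(0.927 × 9.79 × 0.5660)) = 2.08 s.

2.08 s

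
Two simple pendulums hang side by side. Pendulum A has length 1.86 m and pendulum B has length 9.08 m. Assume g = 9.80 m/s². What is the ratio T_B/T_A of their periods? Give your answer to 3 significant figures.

2.21

T ∝ √L, so T_B/T_A = √(L_B/L_A) = √(9.08/1.86) = 2.21.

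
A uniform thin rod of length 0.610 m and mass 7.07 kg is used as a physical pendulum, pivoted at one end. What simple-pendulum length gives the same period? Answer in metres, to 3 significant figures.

The equivalent simple-pendulum length is L_eq = I/(md), where I is about the pivot and d = 0.3050 m.
I_cm = (1/12)mL² = 0.2192 kg·m², so I = I_cm + md² = 0.2192 + 0.6577 = 0.8769 kg·m².
L_eq = 0.8769/(7.07 × 0.3050) = 0.407 m.

0.407 m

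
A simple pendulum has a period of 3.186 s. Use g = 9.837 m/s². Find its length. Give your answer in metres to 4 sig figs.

From T = 2π√(L/g), L = gT²/(4π²) = 9.837 × 3.1860²/(4π²) = 2.529 m.

2.529 m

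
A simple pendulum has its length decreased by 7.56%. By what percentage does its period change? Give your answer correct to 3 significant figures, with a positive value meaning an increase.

T ∝ √L, so T'/T = √(0.9244) = 0.9615.
Percentage change in T = (0.9615 − 1) × 100% = -3.85%.

-3.85%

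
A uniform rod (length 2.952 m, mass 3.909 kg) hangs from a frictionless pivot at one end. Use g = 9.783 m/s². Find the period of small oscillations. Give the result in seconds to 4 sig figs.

For a physical pendulum T = 2π√(I/(mgd)), with d = 1.4760 m from pivot to centre of mass.
I_cm = mL²/12 = 3.909 × 2.952²/12 = 2.8387 kg·m²; I = I_cm + md² = 2.8387 + 3.909 × 1.4760² = 11.355 kg·m².
T = 2π√(11.355/(3.909 × 9.783 × 1.4760)) = 2.818 s.

2.818 s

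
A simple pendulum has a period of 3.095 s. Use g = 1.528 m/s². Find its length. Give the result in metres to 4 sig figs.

0.3708 m

From T = 2π√(L/g), L = gT²/(4π²) = 1.528 × 3.0950²/(4π²) = 0.3708 m.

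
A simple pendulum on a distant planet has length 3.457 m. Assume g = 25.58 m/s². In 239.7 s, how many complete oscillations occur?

T = 2π√(L/g) = 2π√(3.457/25.58) = 2.3098 s.
Number of complete oscillations = ⌊239.7/2.3098⌋ = ⌊103.77⌋ = 103.

103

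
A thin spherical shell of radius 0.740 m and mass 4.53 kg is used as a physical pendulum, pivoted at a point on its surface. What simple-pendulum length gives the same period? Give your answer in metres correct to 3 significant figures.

1.23 m

The equivalent simple-pendulum length is L_eq = I/(md), where I is about the pivot and d = 0.7400 m.
I_cm = (2/3)mR² = 1.654 kg·m², so I = I_cm + md² = 1.654 + 2.481 = 4.134 kg·m².
L_eq = 4.134/(4.53 × 0.7400) = 1.23 m.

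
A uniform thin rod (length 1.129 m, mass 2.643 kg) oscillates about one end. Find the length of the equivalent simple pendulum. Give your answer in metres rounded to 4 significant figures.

The equivalent simple-pendulum length is L_eq = I/(md), where I is about the pivot and d = 0.56450 m.
I_cm = (1/12)mL² = 0.28074 kg·m², so I = I_cm + md² = 0.28074 + 0.84222 = 1.1230 kg·m².
L_eq = 1.1230/(2.643 × 0.56450) = 0.7527 m.

0.7527 m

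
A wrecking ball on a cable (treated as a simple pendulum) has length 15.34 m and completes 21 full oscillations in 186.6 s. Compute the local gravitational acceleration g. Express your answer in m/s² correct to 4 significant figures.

T = 186.6/21 = 8.8857 s.
From T = 2π√(L/g), g = 4π²L/T² = 4π² × 15.34/8.8857² = 7.670 m/s².

7.670 m/s²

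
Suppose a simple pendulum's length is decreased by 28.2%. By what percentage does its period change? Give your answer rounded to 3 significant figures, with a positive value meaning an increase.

T ∝ √L, so T'/T = √(0.7180) = 0.8473.
Percentage change in T = (0.8473 − 1) × 100% = -15.3%.

-15.3%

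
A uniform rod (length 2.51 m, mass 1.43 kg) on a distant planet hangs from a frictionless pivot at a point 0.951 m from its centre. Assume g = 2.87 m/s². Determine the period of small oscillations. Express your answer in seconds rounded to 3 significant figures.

For a physical pendulum T = 2π√(I/(mgd)), with d = 0.9510 m from pivot to centre of mass.
I_cm = mL²/12 = 1.43 × 2.51²/12 = 0.7508 kg·m²; I = I_cm + md² = 0.7508 + 1.43 × 0.9510² = 2.044 kg·m².
T = 2π√(2.044/(1.43 × 2.87 × 0.9510)) = 4.55 s.

4.55 s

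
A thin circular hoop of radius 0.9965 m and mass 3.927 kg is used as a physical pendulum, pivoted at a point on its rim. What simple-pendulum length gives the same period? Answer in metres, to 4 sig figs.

1.993 m

The equivalent simple-pendulum length is L_eq = I/(md), where I is about the pivot and d = 0.99650 m.
I_cm = mR² = 3.8996 kg·m², so I = I_cm + md² = 3.8996 + 3.8996 = 7.7991 kg·m².
L_eq = 7.7991/(3.927 × 0.99650) = 1.993 m.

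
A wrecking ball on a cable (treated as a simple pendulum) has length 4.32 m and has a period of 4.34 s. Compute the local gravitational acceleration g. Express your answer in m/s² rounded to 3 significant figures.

9.05 m/s²

From T = 2π√(L/g), g = 4π²L/T² = 4π² × 4.32/4.340² = 9.05 m/s².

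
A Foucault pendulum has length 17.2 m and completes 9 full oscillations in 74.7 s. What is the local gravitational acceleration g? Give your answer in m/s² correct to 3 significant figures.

T = 74.7/9 = 8.300 s.
From T = 2π√(L/g), g = 4π²L/T² = 4π² × 17.2/8.300² = 9.86 m/s².

9.86 m/s²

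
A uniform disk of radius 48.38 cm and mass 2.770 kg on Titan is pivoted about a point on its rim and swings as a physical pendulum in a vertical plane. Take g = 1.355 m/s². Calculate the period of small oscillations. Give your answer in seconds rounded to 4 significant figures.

I_cm = ½mr² = 0.32418 kg·m². The pivot is at distance d = 0.4838 m from the centre of mass.
By the parallel-axis theorem, I = I_cm + md² = 0.32418 + 0.64835 = 0.97253 kg·m².
T = 2π√(I/(mgd)) = 2π√(0.97253/(2.770 × 1.355 × 0.4838)) = 4.598 s.

4.598 s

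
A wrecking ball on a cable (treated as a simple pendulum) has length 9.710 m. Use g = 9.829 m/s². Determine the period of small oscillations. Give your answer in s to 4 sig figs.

T = 2π√(L/g) = 2π√(9.710/9.829) = 2π × 0.99393 = 6.245 s.

6.245 s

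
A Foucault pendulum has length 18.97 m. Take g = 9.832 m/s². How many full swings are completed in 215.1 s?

T = 2π√(L/g) = 2π√(18.97/9.832) = 8.7276 s.
Number of complete oscillations = ⌊215.1/8.7276⌋ = ⌊24.646⌋ = 24.

24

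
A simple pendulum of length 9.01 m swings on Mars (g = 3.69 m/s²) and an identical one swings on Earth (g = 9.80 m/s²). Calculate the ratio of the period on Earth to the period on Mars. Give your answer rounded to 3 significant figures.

0.614

T ∝ 1/√g, so T₂/T₁ = √(g₁/g₂) = √(3.69/9.80) = 0.614.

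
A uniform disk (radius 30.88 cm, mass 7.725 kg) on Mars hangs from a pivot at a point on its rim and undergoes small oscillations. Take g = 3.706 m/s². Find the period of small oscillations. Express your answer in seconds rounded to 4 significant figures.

2.221 s

I_cm = ½mr² = 0.36832 kg·m². The pivot is at distance d = 0.3088 m from the centre of mass.
By the parallel-axis theorem, I = I_cm + md² = 0.36832 + 0.73664 = 1.1050 kg·m².
T = 2π√(I/(mgd)) = 2π√(1.1050/(7.725 × 3.706 × 0.3088)) = 2.221 s.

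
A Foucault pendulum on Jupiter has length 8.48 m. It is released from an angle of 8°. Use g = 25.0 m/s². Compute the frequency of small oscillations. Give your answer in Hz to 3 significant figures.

0.273 Hz

T = 2π√(L/g) = 2π√(8.48/25.0) = 3.659 s, so f = 1/T = 0.273 Hz.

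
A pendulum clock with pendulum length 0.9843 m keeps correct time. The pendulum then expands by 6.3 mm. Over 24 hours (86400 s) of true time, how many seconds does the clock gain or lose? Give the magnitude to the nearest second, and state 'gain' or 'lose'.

lose 275 s

T ∝ √L, so T'/T = √(0.99060/0.9843) = 1.00320.
In 86400 s of true time the clock registers 86400/1.00320 = 86124.8 s, so it loses 275 s.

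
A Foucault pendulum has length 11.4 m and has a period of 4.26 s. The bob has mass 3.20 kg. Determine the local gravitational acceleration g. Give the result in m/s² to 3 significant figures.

24.8 m/s²

From T = 2π√(L/g), g = 4π²L/T² = 4π² × 11.4/4.260² = 24.8 m/s².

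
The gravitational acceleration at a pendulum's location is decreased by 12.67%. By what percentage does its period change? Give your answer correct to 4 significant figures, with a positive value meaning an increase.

7.008%

T ∝ 1/√g, so T'/T = 1/√(0.87330) = 1.0701.
Percentage change in T = (1.0701 − 1) × 100% = 7.008%.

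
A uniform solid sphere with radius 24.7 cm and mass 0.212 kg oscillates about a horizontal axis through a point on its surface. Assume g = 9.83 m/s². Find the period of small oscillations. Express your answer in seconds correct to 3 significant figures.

I_cm = (2/5)mr² = 0.005174 kg·m². The pivot is at distance d = 0.247 m from the centre of mass.
By the parallel-axis theorem, I = I_cm + md² = 0.005174 + 0.01293 = 0.01811 kg·m².
T = 2π√(I/(mgd)) = 2π√(0.01811/(0.212 × 9.83 × 0.247)) = 1.18 s.

1.18 s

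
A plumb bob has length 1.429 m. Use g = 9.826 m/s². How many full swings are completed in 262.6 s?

T = 2π√(L/g) = 2π√(1.429/9.826) = 2.3961 s.
Number of complete oscillations = ⌊262.6/2.3961⌋ = ⌊109.59⌋ = 109.

109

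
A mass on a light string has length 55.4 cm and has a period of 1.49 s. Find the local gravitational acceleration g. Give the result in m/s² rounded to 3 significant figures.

From T = 2π√(L/g), g = 4π²L/T² = 4π² × 0.554/1.490² = 9.85 m/s².

9.85 m/s²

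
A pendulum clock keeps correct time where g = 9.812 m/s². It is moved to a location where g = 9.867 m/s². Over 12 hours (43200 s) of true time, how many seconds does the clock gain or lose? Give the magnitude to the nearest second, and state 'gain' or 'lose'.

gain 121 s

The clock's period scales as T ∝ 1/√g, so T'/T = √(9.812/9.867) = 0.997209.
In 43200 s of true time the clock registers 43200/0.997209 = 43320.9 s, so it gains 121 s.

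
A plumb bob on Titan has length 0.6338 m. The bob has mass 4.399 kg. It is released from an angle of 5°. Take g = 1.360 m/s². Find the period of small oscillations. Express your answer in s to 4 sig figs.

T = 2π√(L/g) = 2π√(0.6338/1.360) = 2π × 0.68266 = 4.289 s.

4.289 s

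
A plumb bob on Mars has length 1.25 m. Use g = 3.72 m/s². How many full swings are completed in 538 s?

147

T = 2π√(L/g) = 2π√(1.25/3.72) = 3.642 s.
Number of complete oscillations = ⌊538/3.642⌋ = ⌊147.7⌋ = 147.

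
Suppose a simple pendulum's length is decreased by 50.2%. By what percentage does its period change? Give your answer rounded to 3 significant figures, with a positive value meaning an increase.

T ∝ √L, so T'/T = √(0.4980) = 0.7057.
Percentage change in T = (0.7057 − 1) × 100% = -29.4%.

-29.4%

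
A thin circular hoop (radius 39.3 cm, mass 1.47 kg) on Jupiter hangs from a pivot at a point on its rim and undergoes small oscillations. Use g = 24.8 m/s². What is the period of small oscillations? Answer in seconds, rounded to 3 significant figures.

1.12 s

I_cm = mr² = 0.2270 kg·m². The pivot is at distance d = 0.393 m from the centre of mass.
By the parallel-axis theorem, I = I_cm + md² = 0.2270 + 0.2270 = 0.4541 kg·m².
T = 2π√(I/(mgd)) = 2π√(0.4541/(1.47 × 24.8 × 0.393)) = 1.12 s.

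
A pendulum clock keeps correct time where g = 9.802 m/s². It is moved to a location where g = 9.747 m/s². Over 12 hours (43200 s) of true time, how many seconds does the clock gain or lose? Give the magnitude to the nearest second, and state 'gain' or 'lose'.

lose 121 s

The clock's period scales as T ∝ 1/√g, so T'/T = √(9.802/9.747) = 1.00282.
In 43200 s of true time the clock registers 43200/1.00282 = 43078.6 s, so it loses 121 s.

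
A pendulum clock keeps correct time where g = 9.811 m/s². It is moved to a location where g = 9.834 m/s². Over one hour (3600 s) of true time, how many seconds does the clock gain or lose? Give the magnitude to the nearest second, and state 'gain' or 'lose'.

The clock's period scales as T ∝ 1/√g, so T'/T = √(9.811/9.834) = 0.998830.
In 3600 s of true time the clock registers 3600/0.998830 = 3604.2 s, so it gains 4 s.

gain 4 s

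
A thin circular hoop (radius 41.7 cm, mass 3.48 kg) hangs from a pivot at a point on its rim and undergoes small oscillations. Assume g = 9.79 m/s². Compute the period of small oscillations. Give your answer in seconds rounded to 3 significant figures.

I_cm = mr² = 0.6051 kg·m². The pivot is at distance d = 0.417 m from the centre of mass.
By the parallel-axis theorem, I = I_cm + md² = 0.6051 + 0.6051 = 1.210 kg·m².
T = 2π√(I/(mgd)) = 2π√(1.210/(3.48 × 9.79 × 0.417)) = 1.83 s.

1.83 s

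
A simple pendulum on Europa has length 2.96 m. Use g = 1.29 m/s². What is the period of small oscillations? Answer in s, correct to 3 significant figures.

T = 2π√(L/g) = 2π√(2.96/1.29) = 2π × 1.515 = 9.52 s.

9.52 s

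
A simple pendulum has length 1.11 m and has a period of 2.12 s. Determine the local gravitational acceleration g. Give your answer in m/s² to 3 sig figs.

From T = 2π√(L/g), g = 4π²L/T² = 4π² × 1.11/2.120² = 9.75 m/s².

9.75 m/s²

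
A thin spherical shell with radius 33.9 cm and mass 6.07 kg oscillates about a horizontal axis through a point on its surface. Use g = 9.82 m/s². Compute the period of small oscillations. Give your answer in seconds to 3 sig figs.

1.51 s

I_cm = (2/3)mr² = 0.4650 kg·m². The pivot is at distance d = 0.339 m from the centre of mass.
By the parallel-axis theorem, I = I_cm + md² = 0.4650 + 0.6976 = 1.163 kg·m².
T = 2π√(I/(mgd)) = 2π√(1.163/(6.07 × 9.82 × 0.339)) = 1.51 s.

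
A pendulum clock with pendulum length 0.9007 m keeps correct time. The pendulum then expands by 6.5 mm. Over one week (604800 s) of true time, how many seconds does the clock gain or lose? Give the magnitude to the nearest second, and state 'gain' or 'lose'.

lose 2171 s

T ∝ √L, so T'/T = √(0.90720/0.9007) = 1.00360.
In 604800 s of true time the clock registers 604800/1.00360 = 602629.4 s, so it loses 2171 s.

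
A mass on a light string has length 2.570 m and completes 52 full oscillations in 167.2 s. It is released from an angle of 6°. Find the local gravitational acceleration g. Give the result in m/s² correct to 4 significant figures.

9.814 m/s²

T = 167.2/52 = 3.2154 s.
From T = 2π√(L/g), g = 4π²L/T² = 4π² × 2.570/3.2154² = 9.814 m/s².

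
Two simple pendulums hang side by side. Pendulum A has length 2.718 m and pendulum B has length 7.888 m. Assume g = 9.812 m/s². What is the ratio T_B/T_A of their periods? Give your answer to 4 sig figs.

1.704

T ∝ √L, so T_B/T_A = √(L_B/L_A) = √(7.888/2.718) = 1.704.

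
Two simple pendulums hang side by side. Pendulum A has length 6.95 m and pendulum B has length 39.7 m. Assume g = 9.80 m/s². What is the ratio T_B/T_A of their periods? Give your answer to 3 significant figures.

2.39

T ∝ √L, so T_B/T_A = √(L_B/L_A) = √(39.7/6.95) = 2.39.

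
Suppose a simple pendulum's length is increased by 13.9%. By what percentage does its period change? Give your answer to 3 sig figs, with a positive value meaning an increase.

T ∝ √L, so T'/T = √(1.139) = 1.067.
Percentage change in T = (1.067 − 1) × 100% = 6.72%.

6.72%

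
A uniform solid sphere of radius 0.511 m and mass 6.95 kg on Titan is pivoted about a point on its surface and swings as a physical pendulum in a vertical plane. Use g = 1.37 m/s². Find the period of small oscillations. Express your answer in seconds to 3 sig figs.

I_cm = (2/5)mr² = 0.7259 kg·m². The pivot is at distance d = 0.511 m from the centre of mass.
By the parallel-axis theorem, I = I_cm + md² = 0.7259 + 1.815 = 2.541 kg·m².
T = 2π√(I/(mgd)) = 2π√(2.541/(6.95 × 1.37 × 0.511)) = 4.54 s.

4.54 s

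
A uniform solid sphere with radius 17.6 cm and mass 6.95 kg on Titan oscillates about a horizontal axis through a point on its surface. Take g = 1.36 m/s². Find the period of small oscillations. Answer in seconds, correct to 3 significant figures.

2.67 s

I_cm = (2/5)mr² = 0.08611 kg·m². The pivot is at distance d = 0.176 m from the centre of mass.
By the parallel-axis theorem, I = I_cm + md² = 0.08611 + 0.2153 = 0.3014 kg·m².
T = 2π√(I/(mgd)) = 2π√(0.3014/(6.95 × 1.36 × 0.176)) = 2.67 s.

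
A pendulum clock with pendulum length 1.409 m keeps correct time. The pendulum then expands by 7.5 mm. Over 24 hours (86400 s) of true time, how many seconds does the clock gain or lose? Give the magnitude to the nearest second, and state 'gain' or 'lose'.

lose 229 s

T ∝ √L, so T'/T = √(1.41650/1.409) = 1.00266.
In 86400 s of true time the clock registers 86400/1.00266 = 86171.0 s, so it loses 229 s.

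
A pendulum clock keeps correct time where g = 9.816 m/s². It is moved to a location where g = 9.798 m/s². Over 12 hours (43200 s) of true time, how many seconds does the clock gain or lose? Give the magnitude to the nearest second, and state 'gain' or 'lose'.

lose 40 s

The clock's period scales as T ∝ 1/√g, so T'/T = √(9.816/9.798) = 1.00092.
In 43200 s of true time the clock registers 43200/1.00092 = 43160.4 s, so it loses 40 s.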